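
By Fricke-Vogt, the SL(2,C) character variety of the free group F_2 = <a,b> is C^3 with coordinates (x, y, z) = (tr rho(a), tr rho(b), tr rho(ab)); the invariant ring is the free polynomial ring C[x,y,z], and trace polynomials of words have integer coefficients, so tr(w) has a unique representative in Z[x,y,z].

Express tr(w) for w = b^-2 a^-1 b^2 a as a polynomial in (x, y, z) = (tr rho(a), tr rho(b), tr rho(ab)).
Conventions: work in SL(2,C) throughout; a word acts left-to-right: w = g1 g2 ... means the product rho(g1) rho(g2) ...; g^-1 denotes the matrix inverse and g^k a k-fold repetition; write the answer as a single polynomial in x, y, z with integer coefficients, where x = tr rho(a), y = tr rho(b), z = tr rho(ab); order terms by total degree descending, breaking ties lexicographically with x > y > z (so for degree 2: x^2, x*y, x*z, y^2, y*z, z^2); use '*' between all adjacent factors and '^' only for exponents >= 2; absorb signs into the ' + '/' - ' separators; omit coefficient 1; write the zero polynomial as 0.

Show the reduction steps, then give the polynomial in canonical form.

-x*y^3*z + x^2*y^2 + y^4 + y^2*z^2 - 4*y^2 + 2

trace(b^2 a) = trace(b) * trace(a b) - trace(a)  (reduce the b square) = y*z - x
trace(b^2) = trace(b) * trace(b) - trace(1)  (reduce the b square) = y^2 - 2
trace(a b^2 a) = trace(a) * trace(b^2 a) - trace(b^2)  (reduce the a square) = x*y*z - x^2 - y^2 + 2
trace(a b a b) = trace(b a) * trace(b a) - trace(1)  (split on b) = z^2 - 2
trace(a b a) = trace(a) * trace(b a) - trace(b)  (reduce the a square) = x*z - y
trace(a b^2 a b) = trace(b) * trace(a b a b) - trace(a b a)  (reduce the b square) = y*z^2 - x*z - y
trace(a b^2 a b^-1) = trace(a b^2 a) * trace(b) - trace(a b^2 a b)  (eliminate b^-1) = x*y^2*z - x^2*y - y^3 - y*z^2 + x*z + 3*y
trace(b^2 a b^-2 a) = trace(a b^2 a b^-1) * trace(b) - trace(a b^2 a)  (eliminate b^-1) = x*y^3*z - x^2*y^2 - y^4 - y^2*z^2 + x^2 + 4*y^2 - 2
trace(b^-2 a^-1 b^2 a) = trace(b^2 a b^-2) * trace(a) - trace(b^2 a b^-2 a)  (eliminate a^-1) = -x*y^3*z + x^2*y^2 + y^4 + y^2*z^2 - 4*y^2 + 2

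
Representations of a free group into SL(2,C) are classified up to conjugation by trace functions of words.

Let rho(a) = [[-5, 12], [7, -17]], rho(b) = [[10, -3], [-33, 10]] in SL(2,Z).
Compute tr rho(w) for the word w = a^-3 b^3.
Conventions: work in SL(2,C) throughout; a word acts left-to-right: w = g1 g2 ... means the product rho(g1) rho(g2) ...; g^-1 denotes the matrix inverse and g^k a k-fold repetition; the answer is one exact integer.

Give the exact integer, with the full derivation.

rho(a^-1) = [[-17, -12], [-7, -5]]
... * rho(a^-1) = [[-17, -12], [-7, -5]]  ->  [[373, 264], [154, 109]]
... * rho(a^-1) = [[-17, -12], [-7, -5]]  ->  [[-8189, -5796], [-3381, -2393]]
... * rho(b) = [[10, -3], [-33, 10]]  ->  [[109378, -33393], [45159, -13787]]
... * rho(b) = [[10, -3], [-33, 10]]  ->  [[2195749, -662064], [906561, -273347]]
... * rho(b) = [[10, -3], [-33, 10]]  ->  [[43805602, -13207887], [18086061, -5453153]]
tr = 43805602 + -5453153 = 38352449

38352449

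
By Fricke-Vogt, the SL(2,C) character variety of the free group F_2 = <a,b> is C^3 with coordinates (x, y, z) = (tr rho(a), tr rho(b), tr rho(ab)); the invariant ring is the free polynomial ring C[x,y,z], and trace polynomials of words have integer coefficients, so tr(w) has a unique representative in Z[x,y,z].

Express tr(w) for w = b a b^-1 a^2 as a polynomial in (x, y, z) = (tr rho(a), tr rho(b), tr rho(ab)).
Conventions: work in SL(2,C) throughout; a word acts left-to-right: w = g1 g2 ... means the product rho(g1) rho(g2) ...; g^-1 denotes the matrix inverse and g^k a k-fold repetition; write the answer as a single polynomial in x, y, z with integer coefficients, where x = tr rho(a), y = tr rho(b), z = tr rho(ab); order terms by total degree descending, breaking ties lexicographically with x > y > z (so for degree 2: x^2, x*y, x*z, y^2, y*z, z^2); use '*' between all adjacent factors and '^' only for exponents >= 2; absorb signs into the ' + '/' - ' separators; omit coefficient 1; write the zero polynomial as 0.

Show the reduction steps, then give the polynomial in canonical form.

x^2*y*z - x*y^2 - x*z^2 + x

tr(b a^2) = tr(a) * tr(b a) - tr(b) = x*z - y
tr(a^2 b a) = tr(a) * tr(b a^2) - tr(b a) = x^2*z - x*y - z
tr(b a b a) = tr(b a) * tr(b a) - tr(1) = z^2 - 2
and tr(b a b) = tr(b) * tr(a b) - tr(a) = y*z - x
next, tr(a^2 b a b) = tr(a) * tr(b a b a) - tr(b a b) = x*z^2 - y*z - x
tr(b a b^-1 a^2) = tr(a^2 b a) * tr(b) - tr(a^2 b a b) = x^2*y*z - x*y^2 - x*z^2 + x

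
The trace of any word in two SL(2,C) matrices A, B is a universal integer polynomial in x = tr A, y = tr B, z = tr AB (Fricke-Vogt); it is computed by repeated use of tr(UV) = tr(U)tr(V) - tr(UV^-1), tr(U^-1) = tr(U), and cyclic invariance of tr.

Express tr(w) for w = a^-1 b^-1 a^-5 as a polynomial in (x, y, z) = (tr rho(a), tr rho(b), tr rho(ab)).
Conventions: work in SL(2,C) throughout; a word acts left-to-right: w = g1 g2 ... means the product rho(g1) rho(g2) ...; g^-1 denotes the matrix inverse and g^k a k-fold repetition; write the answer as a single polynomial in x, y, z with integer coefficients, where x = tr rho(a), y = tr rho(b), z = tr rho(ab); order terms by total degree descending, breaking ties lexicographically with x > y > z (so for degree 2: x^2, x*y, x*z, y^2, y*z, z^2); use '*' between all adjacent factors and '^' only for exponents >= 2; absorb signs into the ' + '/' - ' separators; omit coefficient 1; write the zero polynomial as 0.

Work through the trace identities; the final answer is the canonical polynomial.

x^5*z - x^4*y - 4*x^3*z + 3*x^2*y + 3*x*z - y

trace(b^-1) = trace(b) = y
trace(b^-1 a) = trace(a) trace(b) - trace(a b) = x*y - z
trace(b^-1 a^-1) = trace(b^-1) trace(a) - trace(b^-1 a) = z
trace(a^-2 b^-1) = trace(b^-1 a^-1) trace(a) - trace(b^-1) = x*z - y
trace(b^-1 a^-3) = trace(a^-2 b^-1) trace(a) - trace(a^-2 b^-1 a) = x^2*z - x*y - z
trace(a^-3 b^-1 a^-1) = trace(b^-1 a^-3) trace(a) - trace(b^-1 a^-2) = x^3*z - x^2*y - 2*x*z + y
trace(a^-4 b^-1 a^-1) = trace(a^-3 b^-1 a^-1) trace(a) - trace(a^-3 b^-1) = x^4*z - x^3*y - 3*x^2*z + 2*x*y + z
trace(a^-1 b^-1 a^-5) = trace(a^-4 b^-1 a^-1) trace(a) - trace(a^-4 b^-1) = x^5*z - x^4*y - 4*x^3*z + 3*x^2*y + 3*x*z - y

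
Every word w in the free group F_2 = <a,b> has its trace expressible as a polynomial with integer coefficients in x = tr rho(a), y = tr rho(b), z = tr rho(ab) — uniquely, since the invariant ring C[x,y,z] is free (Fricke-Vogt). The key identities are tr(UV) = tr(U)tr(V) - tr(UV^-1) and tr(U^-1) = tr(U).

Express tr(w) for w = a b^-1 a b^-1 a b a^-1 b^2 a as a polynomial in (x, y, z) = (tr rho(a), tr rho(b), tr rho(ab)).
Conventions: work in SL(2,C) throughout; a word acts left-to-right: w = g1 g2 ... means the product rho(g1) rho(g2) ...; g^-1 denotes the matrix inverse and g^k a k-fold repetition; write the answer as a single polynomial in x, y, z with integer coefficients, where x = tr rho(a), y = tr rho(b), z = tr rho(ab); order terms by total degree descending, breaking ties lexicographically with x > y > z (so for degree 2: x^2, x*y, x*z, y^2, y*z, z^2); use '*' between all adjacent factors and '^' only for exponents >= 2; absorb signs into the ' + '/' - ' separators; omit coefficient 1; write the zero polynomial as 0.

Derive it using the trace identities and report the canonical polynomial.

tr(b a^2) = tr(a) tr(b a) - tr(b) = x*z - y
tr(a^3 b) = tr(a) tr(b a^2) - tr(b a) = x^2*z - x*y - z
tr(a^2) = tr(a) tr(a) - tr(1) = x^2 - 2
tr(a^3) = tr(a) tr(a^2) - tr(a) = x^3 - 3*x
tr(a^3 b^2) = tr(b) tr(a^3 b) - tr(a^3) = x^2*y*z - x^3 - x*y^2 - y*z + 3*x
tr(a^2 b^3 a) = tr(b) tr(a^3 b^2) - tr(a^3 b) = x^2*y^2*z - x^3*y - x*y^3 - x^2*z - y^2*z + 4*x*y + z
tr(b a^2 b) = tr(b) tr(a^2 b) - tr(a^2) = x*y*z - x^2 - y^2 + 2
tr(a^2 b^3) = tr(b) tr(b a^2 b) - tr(b a^2) = x*y^2*z - x^2*y - y^3 - x*z + 3*y
tr(a^2 b^3 a^2) = tr(a) tr(a^2 b^3 a) - tr(a^2 b^3) = x^3*y^2*z - x^4*y - x^2*y^3 - x^3*z - 2*x*y^2*z + 5*x^2*y + y^3 + 2*x*z - 3*y
tr(b a b a) = tr(b a) tr(b a) - tr(1)   [split at repeated b] = z^2 - 2
tr(b a b) = tr(b) tr(a b) - tr(a) = y*z - x
tr(a^2 b a b) = tr(a) tr(b a b a) - tr(b a b) = x*z^2 - y*z - x
tr(b^2 a^2 b a) = tr(b) tr(a^2 b a b) - tr(a^2 b a) = x*y*z^2 - x^2*z - y^2*z + z
tr(b a^2 b a^2 b) = tr(a) tr(b^2 a^2 b a) - tr(b^2 a^2 b) = x^2*y*z^2 - x^3*z - 2*x*y^2*z + x^2*y + y^3 + 2*x*z - 3*y
tr(b a^2 b a^2) = tr(a) tr(b a^2 b a) - tr(b a^2 b) = x^2*z^2 - 2*x*y*z + y^2 - 2
tr(a^2 b^3 a^2 b) = tr(b) tr(b a^2 b a^2 b) - tr(b a^2 b a^2) = x^2*y^2*z^2 - x^3*y*z - 2*x*y^3*z + x^2*y^2 - x^2*z^2 + y^4 + 4*x*y*z - 4*y^2 + 2
tr(b^2 a^2 b^-1 a^2 b) = tr(a^2 b^3 a^2) tr(b) - tr(a^2 b^3 a^2 b) = x^3*y^3*z - x^4*y^2 - x^2*y^4 - x^2*y^2*z^2 + 4*x^2*y^2 + x^2*z^2 - 2*x*y*z + y^2 - 2
tr(b a b^2 a) = tr(b) tr(a b a b) - tr(a b a) = y*z^2 - x*z - y
tr(a^2 b a b^2 a) = tr(a) tr(b a b^2 a^2) - tr(b a b^2 a) = x^2*y*z^2 - x^3*z - x*y^2*z - y*z^2 + 2*x*z + y
tr(a^2 b a b^2 a^2) = tr(a) tr(a^2 b a b^2 a) - tr(a^2 b a b^2) = x^3*y*z^2 - x^4*z - x^2*y^2*z - 2*x*y*z^2 + 3*x^2*z + y^2*z + x*y - z
tr(a b a b a b) = tr(b a b a) tr(b a) - tr(a b)   [split at repeated b] = z^3 - 3*z
tr(b a b a b^2 a) = tr(b) tr(a b a b a b) - tr(a b a b a) = y*z^3 - x*z^2 - 2*y*z + x
tr(b a b a b^2) = tr(b) tr(b a b a b) - tr(b a b a) = y^2*z^2 - x*y*z - y^2 - z^2 + 2
tr(b a b^2 a^2 b a) = tr(a) tr(b a b a b^2 a) - tr(b a b a b^2) = x*y*z^3 - x^2*z^2 - y^2*z^2 - x*y*z + x^2 + y^2 + z^2 - 2
tr(b^2 a b^2 a) = tr(b) tr(a b^2 a b) - tr(a b^2 a) = y^2*z^2 - 2*x*y*z + x^2 - 2
tr(a b^3) = tr(b) tr(a b^2) - tr(a b) = y^2*z - x*y - z
tr(b^2 a b^2) = tr(b) tr(a b^3) - tr(a b^2) = y^3*z - x*y^2 - 2*y*z + x
tr(b a b^2 a^2 b) = tr(a) tr(b^2 a b^2 a) - tr(b^2 a b^2) = x*y^2*z^2 - 2*x^2*y*z - y^3*z + x^3 + x*y^2 + 2*y*z - 3*x
tr(a^2 b a b^2 a^2 b) = tr(a) tr(b a b^2 a^2 b a) - tr(b a b^2 a^2 b) = x^2*y*z^3 - x^3*z^2 - 2*x*y^2*z^2 + x^2*y*z + y^3*z + x*z^2 - 2*y*z + x
tr(b^2 a^2 b^-1 a^2 b a) = tr(a^2 b a b^2 a^2) tr(b) - tr(a^2 b a b^2 a^2 b) = x^3*y^2*z^2 - x^4*y*z - x^2*y^3*z - x^2*y*z^3 + x^3*z^2 + 2*x^2*y*z + x*y^2 - x*z^2 + y*z - x
tr(a b a^-1 b^2 a^2 b^-1 a) = tr(b^2 a^2 b^-1 a^2 b) tr(a) - tr(b^2 a^2 b^-1 a^2 b a) = x^4*y^3*z - x^5*y^2 - x^3*y^4 - 2*x^3*y^2*z^2 + x^4*y*z + x^2*y^3*z + x^2*y*z^3 + 4*x^3*y^2 - 4*x^2*y*z + x*z^2 - y*z - x
tr(a b a b^3 a) = tr(b) tr(a^2 b a b^2) - tr(a^2 b a b) = x*y^2*z^2 - x^2*y*z - y^3*z - x*z^2 + 2*y*z + x
tr(b^2 a^3 b a b) = tr(a) tr(a b a b^3 a) - tr(a b a b^3) = x^2*y^2*z^2 - x^3*y*z - x*y^3*z - x^2*z^2 - y^2*z^2 + 3*x*y*z + x^2 + y^2 + z^2 - 2
tr(b^2 a^3 b a b a) = tr(a) tr(b a b a b^2 a^2) - tr(b a b a b^2 a) = x^2*y*z^3 - x^3*z^2 - x*y^2*z^2 - x^2*y*z - y*z^3 + x^3 + x*y^2 + 2*x*z^2 + 2*y*z - 3*x
tr(a b a b a^-1 b^2 a^2) = tr(b^2 a^3 b a b) tr(a) - tr(b^2 a^3 b a b a) = x^3*y^2*z^2 - x^4*y*z - x^2*y^3*z - x^2*y*z^3 + 4*x^2*y*z + y*z^3 - x*z^2 - 2*y*z + x
tr(b a^2 b a b a) = tr(a) tr(b a b a b a) - tr(b a b a b) = x*z^3 - y*z^2 - 2*x*z + y
tr(b^2 a^2 b a b a b) = tr(b) tr(b a^2 b a b a b) - tr(b a^2 b a b a) = x*y^2*z^3 - x^2*y*z^2 - y^3*z^2 - x*y^2*z - x*z^3 + x^2*y + y^3 + 2*y*z^2 + 2*x*z - 3*y
tr(a b a b a b a b) = tr(b a) tr(b a b a b a) - tr(b^-1 a^-1 b^-1 a^-1)   [split at repeated b] = z^4 - 4*z^2 + 2
tr(b a b a b a b^2 a) = tr(b) tr(a b a b a b a b) - tr(a b a b a b a) = y*z^4 - x*z^3 - 3*y*z^2 + 2*x*z + y
tr(b a b a b a b^2) = tr(b) tr(a b a b a b^2) - tr(a b a b a b) = y^2*z^3 - x*y*z^2 - 2*y^2*z - z^3 + x*y + 3*z
tr(b^2 a^2 b a b a b a) = tr(a) tr(b a b a b a b^2 a) - tr(b a b a b a b^2) = x*y*z^4 - x^2*z^3 - y^2*z^3 - 2*x*y*z^2 + 2*x^2*z + 2*y^2*z + z^3 - 3*z
tr(a b a b a^-1 b^2 a^2 b) = tr(b^2 a^2 b a b a b) tr(a) - tr(b^2 a^2 b a b a b a) = x^2*y^2*z^3 - x^3*y*z^2 - x*y^3*z^2 - x*y*z^4 - x^2*y^2*z + y^2*z^3 + x^3*y + x*y^3 + 4*x*y*z^2 - 2*y^2*z - z^3 - 3*x*y + 3*z
tr(a b a^-1 b^2 a^2 b^-1 a b) = tr(a b a b a^-1 b^2 a^2) tr(b) - tr(a b a b a^-1 b^2 a^2 b) = x^3*y^3*z^2 - x^4*y^2*z - x^2*y^4*z - 2*x^2*y^2*z^3 + x^3*y*z^2 + x*y^3*z^2 + x*y*z^4 + 5*x^2*y^2*z - x^3*y - x*y^3 - 5*x*y*z^2 + z^3 + 4*x*y - 3*z
tr(a b^-1 a b^-1 a b a^-1 b^2 a) = tr(a b a^-1 b^2 a^2 b^-1 a) tr(b) - tr(a b a^-1 b^2 a^2 b^-1 a b) = x^4*y^4*z - x^5*y^3 - x^3*y^5 - 3*x^3*y^3*z^2 + 2*x^4*y^2*z + 2*x^2*y^4*z + 3*x^2*y^2*z^3 + 4*x^3*y^3 - x^3*y*z^2 - x*y^3*z^2 - x*y*z^4 - 9*x^2*y^2*z + x^3*y + x*y^3 + 6*x*y*z^2 - y^2*z - z^3 - 5*x*y + 3*z

x^4*y^4*z - x^5*y^3 - x^3*y^5 - 3*x^3*y^3*z^2 + 2*x^4*y^2*z + 2*x^2*y^4*z + 3*x^2*y^2*z^3 + 4*x^3*y^3 - x^3*y*z^2 - x*y^3*z^2 - x*y*z^4 - 9*x^2*y^2*z + x^3*y + x*y^3 + 6*x*y*z^2 - y^2*z - z^3 - 5*x*y + 3*z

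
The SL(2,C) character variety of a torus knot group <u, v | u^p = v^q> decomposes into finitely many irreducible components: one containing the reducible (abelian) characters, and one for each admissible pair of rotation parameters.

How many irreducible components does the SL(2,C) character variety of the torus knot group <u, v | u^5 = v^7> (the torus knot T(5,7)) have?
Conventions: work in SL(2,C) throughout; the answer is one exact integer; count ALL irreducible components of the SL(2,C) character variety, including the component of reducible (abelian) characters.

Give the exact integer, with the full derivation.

Gamma = < u, v | u^5 = v^7 > (torus knot T(5,7)); the central element u^5 = v^7 acts as +I or -I in any irreducible SL(2,C) representation.
This locks tr(u) to 2*cos(pi*alpha/5), alpha in 1..4, and tr(v) to 2*cos(pi*beta/7), beta in 1..6, on each component of irreducible characters.
u^5 = (-1)^alpha I and v^7 = (-1)^beta I must agree, so alpha and beta have equal parity.
Counting: 2 odd alphas x 3 odd betas + 2 even alphas x 3 even betas = 6 + 6 = 12.
components with irreducible characters: 12; plus the single component of reducible (abelian) characters: total 13.

13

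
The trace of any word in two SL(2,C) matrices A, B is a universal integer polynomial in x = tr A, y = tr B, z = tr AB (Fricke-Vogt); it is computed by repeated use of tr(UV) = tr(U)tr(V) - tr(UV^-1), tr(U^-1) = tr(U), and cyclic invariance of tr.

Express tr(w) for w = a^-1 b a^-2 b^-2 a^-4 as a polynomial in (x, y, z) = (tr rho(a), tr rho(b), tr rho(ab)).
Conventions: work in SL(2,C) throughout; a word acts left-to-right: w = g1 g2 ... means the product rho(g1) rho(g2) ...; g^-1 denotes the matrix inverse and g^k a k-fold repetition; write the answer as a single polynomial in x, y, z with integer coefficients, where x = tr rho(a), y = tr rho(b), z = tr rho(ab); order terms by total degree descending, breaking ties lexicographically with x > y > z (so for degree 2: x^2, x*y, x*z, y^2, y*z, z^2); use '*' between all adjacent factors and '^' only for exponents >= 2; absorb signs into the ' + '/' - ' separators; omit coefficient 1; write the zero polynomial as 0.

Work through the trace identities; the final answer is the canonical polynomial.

trace(b a^-1) = trace(b)*trace(a) - trace(b a)   [inverse elimination on a] = x*y - z
use: trace(a^-1 b a^-1) = trace(b a^-1)*trace(a) - trace(b)   [inverse elimination on a] = x^2*y - x*z - y
trace(b a^-3) = trace(a^-1 b a^-1)*trace(a) - trace(a^-1 b)   [inverse elimination on a] = x^3*y - x^2*z - 2*x*y + z
trace(a^-4 b) = trace(b a^-3)*trace(a) - trace(b a^-2)   [inverse elimination on a] = x^4*y - x^3*z - 3*x^2*y + 2*x*z + y
use: trace(a^-3 b a^-2) = trace(a^-4 b)*trace(a) - trace(a^-4 b a)   [inverse elimination on a] = x^5*y - x^4*z - 4*x^3*y + 3*x^2*z + 3*x*y - z
trace(b^2) = trace(b)*trace(b) - trace(1)   [square of b] = y^2 - 2
trace(b^2 a) = trace(b)*trace(a b) - trace(a)   [square of b] = y*z - x
trace(b a^-1 b) = trace(b^2)*trace(a) - trace(b^2 a)   [inverse elimination on a] = x*y^2 - y*z - x
use: trace(b a b a) = trace(b a)*trace(b a) - trace(1)   [split at a repeated b] = z^2 - 2
use: trace(b a^-1 b a) = trace(b a b)*trace(a) - trace(b a b a)   [inverse elimination on a] = x*y*z - x^2 - z^2 + 2
use: trace(a^-1 b a^-1 b) = trace(b a^-1 b)*trace(a) - trace(b a^-1 b a)   [inverse elimination on a] = x^2*y^2 - 2*x*y*z + z^2 - 2
use: trace(b a^-1 b a^-2) = trace(a^-1 b a^-1 b)*trace(a) - trace(a^-1 b a^-1 b a)   [inverse elimination on a] = x^3*y^2 - 2*x^2*y*z - x*y^2 + x*z^2 + y*z - x
trace(b a^-3 b a^-1) = trace(b a^-1 b a^-2)*trace(a) - trace(b a^-1 b a^-1)   [inverse elimination on a] = x^4*y^2 - 2*x^3*y*z - 2*x^2*y^2 + x^2*z^2 + 3*x*y*z - x^2 - z^2 + 2
trace(a^-2 b^2) = trace(a^-1 b^2)*trace(a) - trace(a^-1 b^2 a)   [inverse elimination on a] = x^2*y^2 - x*y*z - x^2 - y^2 + 2
trace(b a^-3 b) = trace(a^-2 b^2)*trace(a) - trace(a^-2 b^2 a)   [inverse elimination on a] = x^3*y^2 - x^2*y*z - x^3 - 2*x*y^2 + y*z + 3*x
use: trace(a^-3 b a^-2 b) = trace(b a^-3 b a^-1)*trace(a) - trace(b a^-3 b)   [inverse elimination on a] = x^5*y^2 - 2*x^4*y*z - 3*x^3*y^2 + x^3*z^2 + 4*x^2*y*z + 2*x*y^2 - x*z^2 - y*z - x
trace(a^-1 b a^-2 b^-1 a^-2) = trace(a^-3 b a^-2)*trace(b) - trace(a^-3 b a^-2 b)   [inverse elimination on b] = x^4*y*z - x^3*y^2 - x^3*z^2 - x^2*y*z + x*y^2 + x*z^2 + x
apply: trace(a^-2 b a^-2 b) = trace(a^-1 b a^-2 b)*trace(a) - trace(a^-1 b a^-2 b a)   [inverse elimination on a] = x^4*y^2 - 2*x^3*y*z - 2*x^2*y^2 + x^2*z^2 + 2*x*y*z + y^2 - 2
use: trace(a^-1 b a^-2 b^-1 a^-1) = trace(a^-2 b a^-2)*trace(b) - trace(a^-2 b a^-2 b)   [inverse elimination on b] = x^3*y*z - x^2*y^2 - x^2*z^2 + 2
trace(a^-2 b a^-2 b^-1 a^-2) = trace(a^-1 b a^-2 b^-1 a^-2)*trace(a) - trace(a^-1 b a^-2 b^-1 a^-1)   [inverse elimination on a] = x^5*y*z - x^4*y^2 - x^4*z^2 - 2*x^3*y*z + 2*x^2*y^2 + 2*x^2*z^2 + x^2 - 2
apply: trace(b^-1 a^-5 b a^-2) = trace(a^-2 b a^-2 b^-1 a^-2)*trace(a) - trace(a^-2 b a^-2 b^-1 a^-1)   [inverse elimination on a] = x^6*y*z - x^5*y^2 - x^5*z^2 - 3*x^4*y*z + 3*x^3*y^2 + 3*x^3*z^2 + x^2*y*z + x^3 - x*y^2 - x*z^2 - 3*x
trace(a^-1 b a^-5) = trace(b a^-5)*trace(a) - trace(b a^-4)   [inverse elimination on a] = x^6*y - x^5*z - 5*x^4*y + 4*x^3*z + 6*x^2*y - 3*x*z - y
apply: trace(a^-5 b a^-2) = trace(a^-1 b a^-5)*trace(a) - trace(a^-1 b a^-4)   [inverse elimination on a] = x^7*y - x^6*z - 6*x^5*y + 5*x^4*z + 10*x^3*y - 6*x^2*z - 4*x*y + z
apply: trace(a^-1 b a^-2 b^-2 a^-4) = trace(b^-1 a^-5 b a^-2)*trace(b) - trace(b^-1 a^-5 b a^-2 b)   [inverse elimination on b] = x^6*y^2*z - x^7*y - x^5*y^3 - x^5*y*z^2 + x^6*z - 3*x^4*y^2*z + 6*x^5*y + 3*x^3*y^3 + 3*x^3*y*z^2 - 5*x^4*z + x^2*y^2*z - 9*x^3*y - x*y^3 - x*y*z^2 + 6*x^2*z + x*y - z

x^6*y^2*z - x^7*y - x^5*y^3 - x^5*y*z^2 + x^6*z - 3*x^4*y^2*z + 6*x^5*y + 3*x^3*y^3 + 3*x^3*y*z^2 - 5*x^4*z + x^2*y^2*z - 9*x^3*y - x*y^3 - x*y*z^2 + 6*x^2*z + x*y - z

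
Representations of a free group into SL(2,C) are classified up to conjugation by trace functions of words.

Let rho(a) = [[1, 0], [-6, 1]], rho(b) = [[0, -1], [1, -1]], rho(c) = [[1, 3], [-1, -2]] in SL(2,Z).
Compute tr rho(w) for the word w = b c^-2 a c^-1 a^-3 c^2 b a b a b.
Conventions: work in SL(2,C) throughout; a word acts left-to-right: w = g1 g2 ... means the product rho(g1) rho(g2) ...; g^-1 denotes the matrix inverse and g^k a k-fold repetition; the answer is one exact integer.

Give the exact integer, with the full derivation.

237715

rho(b) = [[0, -1], [1, -1]]
... * rho(c^-1) = [[-2, -3], [1, 1]]  ->  [[-1, -1], [-3, -4]]
... * rho(c^-1) = [[-2, -3], [1, 1]]  ->  [[1, 2], [2, 5]]
... * rho(a) = [[1, 0], [-6, 1]]  ->  [[-11, 2], [-28, 5]]
... * rho(c^-1) = [[-2, -3], [1, 1]]  ->  [[24, 35], [61, 89]]
... * rho(a^-1) = [[1, 0], [6, 1]]  ->  [[234, 35], [595, 89]]
... * rho(a^-1) = [[1, 0], [6, 1]]  ->  [[444, 35], [1129, 89]]
... * rho(a^-1) = [[1, 0], [6, 1]]  ->  [[654, 35], [1663, 89]]
... * rho(c) = [[1, 3], [-1, -2]]  ->  [[619, 1892], [1574, 4811]]
... * rho(c) = [[1, 3], [-1, -2]]  ->  [[-1273, -1927], [-3237, -4900]]
... * rho(b) = [[0, -1], [1, -1]]  ->  [[-1927, 3200], [-4900, 8137]]
... * rho(a) = [[1, 0], [-6, 1]]  ->  [[-21127, 3200], [-53722, 8137]]
... * rho(b) = [[0, -1], [1, -1]]  ->  [[3200, 17927], [8137, 45585]]
... * rho(a) = [[1, 0], [-6, 1]]  ->  [[-104362, 17927], [-265373, 45585]]
... * rho(b) = [[0, -1], [1, -1]]  ->  [[17927, 86435], [45585, 219788]]
tr = 17927 + 219788 = 237715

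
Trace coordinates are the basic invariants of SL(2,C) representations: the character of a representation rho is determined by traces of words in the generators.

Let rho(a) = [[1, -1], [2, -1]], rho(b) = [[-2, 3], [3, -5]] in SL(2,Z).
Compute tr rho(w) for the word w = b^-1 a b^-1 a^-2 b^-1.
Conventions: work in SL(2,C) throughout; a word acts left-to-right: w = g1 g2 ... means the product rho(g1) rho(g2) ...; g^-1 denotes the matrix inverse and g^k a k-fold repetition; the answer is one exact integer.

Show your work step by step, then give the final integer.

rho(b^-1) = [[-5, -3], [-3, -2]]
... * rho(a) = [[1, -1], [2, -1]]  ->  [[-11, 8], [-7, 5]]
... * rho(b^-1) = [[-5, -3], [-3, -2]]  ->  [[31, 17], [20, 11]]
... * rho(a^-1) = [[-1, 1], [-2, 1]]  ->  [[-65, 48], [-42, 31]]
... * rho(a^-1) = [[-1, 1], [-2, 1]]  ->  [[-31, -17], [-20, -11]]
... * rho(b^-1) = [[-5, -3], [-3, -2]]  ->  [[206, 127], [133, 82]]
tr = 206 + 82 = 288

288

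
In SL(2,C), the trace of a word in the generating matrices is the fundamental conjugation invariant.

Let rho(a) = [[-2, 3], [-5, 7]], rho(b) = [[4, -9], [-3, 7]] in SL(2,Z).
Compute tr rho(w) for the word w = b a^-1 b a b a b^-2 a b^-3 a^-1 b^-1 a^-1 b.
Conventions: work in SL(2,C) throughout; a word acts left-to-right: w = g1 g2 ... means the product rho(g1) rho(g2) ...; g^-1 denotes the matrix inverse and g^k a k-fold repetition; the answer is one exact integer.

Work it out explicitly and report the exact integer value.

79648577648759

rho(b) = [[4, -9], [-3, 7]]
... * rho(a^-1) = [[7, -3], [5, -2]]  ->  [[-17, 6], [14, -5]]
... * rho(b) = [[4, -9], [-3, 7]]  ->  [[-86, 195], [71, -161]]
... * rho(a) = [[-2, 3], [-5, 7]]  ->  [[-803, 1107], [663, -914]]
... * rho(b) = [[4, -9], [-3, 7]]  ->  [[-6533, 14976], [5394, -12365]]
... * rho(a) = [[-2, 3], [-5, 7]]  ->  [[-61814, 85233], [51037, -70373]]
... * rho(b^-1) = [[7, 9], [3, 4]]  ->  [[-176999, -215394], [146140, 177841]]
... * rho(b^-1) = [[7, 9], [3, 4]]  ->  [[-1885175, -2454567], [1556503, 2026624]]
... * rho(a) = [[-2, 3], [-5, 7]]  ->  [[16043185, -22837494], [-13246126, 18855877]]
... * rho(b^-1) = [[7, 9], [3, 4]]  ->  [[43789813, 53038689], [-36155251, -43791626]]
... * rho(b^-1) = [[7, 9], [3, 4]]  ->  [[465644758, 606263073], [-384461635, -500563763]]
... * rho(b^-1) = [[7, 9], [3, 4]]  ->  [[5078302525, 6615855114], [-4192922734, -5462409767]]
... * rho(a^-1) = [[7, -3], [5, -2]]  ->  [[68627393245, -28466617803], [-56662507973, 23503587736]]
... * rho(b^-1) = [[7, 9], [3, 4]]  ->  [[394991899306, 503780067993], [-326126792603, -415948220813]]
... * rho(a^-1) = [[7, -3], [5, -2]]  ->  [[5283843635107, -2192535833904], [-4362628652286, 1810276819435]]
... * rho(b) = [[4, -9], [-3, 7]]  ->  [[27712982042140, -62902343553291], [-22881345067449, 51935595606619]]
tr = 27712982042140 + 51935595606619 = 79648577648759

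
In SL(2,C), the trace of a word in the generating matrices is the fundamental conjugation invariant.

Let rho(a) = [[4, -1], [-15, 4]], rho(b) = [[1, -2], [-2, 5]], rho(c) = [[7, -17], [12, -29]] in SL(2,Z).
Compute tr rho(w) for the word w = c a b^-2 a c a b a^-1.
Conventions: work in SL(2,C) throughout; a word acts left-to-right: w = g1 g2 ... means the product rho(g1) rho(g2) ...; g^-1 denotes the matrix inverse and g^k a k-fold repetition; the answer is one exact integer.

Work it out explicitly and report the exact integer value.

rho(c) = [[7, -17], [12, -29]]
... * rho(a) = [[4, -1], [-15, 4]]  ->  [[283, -75], [483, -128]]
... * rho(b^-1) = [[5, 2], [2, 1]]  ->  [[1265, 491], [2159, 838]]
... * rho(b^-1) = [[5, 2], [2, 1]]  ->  [[7307, 3021], [12471, 5156]]
... * rho(a) = [[4, -1], [-15, 4]]  ->  [[-16087, 4777], [-27456, 8153]]
... * rho(c) = [[7, -17], [12, -29]]  ->  [[-55285, 134946], [-94356, 230315]]
... * rho(a) = [[4, -1], [-15, 4]]  ->  [[-2245330, 595069], [-3832149, 1015616]]
... * rho(b) = [[1, -2], [-2, 5]]  ->  [[-3435468, 7466005], [-5863381, 12742378]]
... * rho(a^-1) = [[4, 1], [15, 4]]  ->  [[98248203, 26428552], [167682146, 45106131]]
tr = 98248203 + 45106131 = 143354334

143354334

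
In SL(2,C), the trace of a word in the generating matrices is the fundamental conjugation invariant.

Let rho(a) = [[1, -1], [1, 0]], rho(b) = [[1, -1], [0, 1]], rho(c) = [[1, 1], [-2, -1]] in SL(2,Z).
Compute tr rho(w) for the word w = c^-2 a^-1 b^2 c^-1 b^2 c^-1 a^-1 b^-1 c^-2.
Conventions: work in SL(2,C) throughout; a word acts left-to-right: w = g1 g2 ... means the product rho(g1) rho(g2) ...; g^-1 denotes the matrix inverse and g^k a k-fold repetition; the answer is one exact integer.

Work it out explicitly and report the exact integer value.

-22

rho(c^-1) = [[-1, -1], [2, 1]]
... * rho(c^-1) = [[-1, -1], [2, 1]]  ->  [[-1, 0], [0, -1]]
... * rho(a^-1) = [[0, 1], [-1, 1]]  ->  [[0, -1], [1, -1]]
... * rho(b) = [[1, -1], [0, 1]]  ->  [[0, -1], [1, -2]]
... * rho(b) = [[1, -1], [0, 1]]  ->  [[0, -1], [1, -3]]
... * rho(c^-1) = [[-1, -1], [2, 1]]  ->  [[-2, -1], [-7, -4]]
... * rho(b) = [[1, -1], [0, 1]]  ->  [[-2, 1], [-7, 3]]
... * rho(b) = [[1, -1], [0, 1]]  ->  [[-2, 3], [-7, 10]]
... * rho(c^-1) = [[-1, -1], [2, 1]]  ->  [[8, 5], [27, 17]]
... * rho(a^-1) = [[0, 1], [-1, 1]]  ->  [[-5, 13], [-17, 44]]
... * rho(b^-1) = [[1, 1], [0, 1]]  ->  [[-5, 8], [-17, 27]]
... * rho(c^-1) = [[-1, -1], [2, 1]]  ->  [[21, 13], [71, 44]]
... * rho(c^-1) = [[-1, -1], [2, 1]]  ->  [[5, -8], [17, -27]]
tr = 5 + -27 = -22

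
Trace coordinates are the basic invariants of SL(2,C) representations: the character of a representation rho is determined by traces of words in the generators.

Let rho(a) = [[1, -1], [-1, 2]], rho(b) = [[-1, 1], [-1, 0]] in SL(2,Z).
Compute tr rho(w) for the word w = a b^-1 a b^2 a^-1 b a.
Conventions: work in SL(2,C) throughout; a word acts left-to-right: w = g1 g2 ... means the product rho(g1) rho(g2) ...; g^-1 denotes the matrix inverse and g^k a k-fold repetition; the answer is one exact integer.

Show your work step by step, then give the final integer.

rho(a) = [[1, -1], [-1, 2]]
... * rho(b^-1) = [[0, -1], [1, -1]]  ->  [[-1, 0], [2, -1]]
... * rho(a) = [[1, -1], [-1, 2]]  ->  [[-1, 1], [3, -4]]
... * rho(b) = [[-1, 1], [-1, 0]]  ->  [[0, -1], [1, 3]]
... * rho(b) = [[-1, 1], [-1, 0]]  ->  [[1, 0], [-4, 1]]
... * rho(a^-1) = [[2, 1], [1, 1]]  ->  [[2, 1], [-7, -3]]
... * rho(b) = [[-1, 1], [-1, 0]]  ->  [[-3, 2], [10, -7]]
... * rho(a) = [[1, -1], [-1, 2]]  ->  [[-5, 7], [17, -24]]
tr = -5 + -24 = -29

-29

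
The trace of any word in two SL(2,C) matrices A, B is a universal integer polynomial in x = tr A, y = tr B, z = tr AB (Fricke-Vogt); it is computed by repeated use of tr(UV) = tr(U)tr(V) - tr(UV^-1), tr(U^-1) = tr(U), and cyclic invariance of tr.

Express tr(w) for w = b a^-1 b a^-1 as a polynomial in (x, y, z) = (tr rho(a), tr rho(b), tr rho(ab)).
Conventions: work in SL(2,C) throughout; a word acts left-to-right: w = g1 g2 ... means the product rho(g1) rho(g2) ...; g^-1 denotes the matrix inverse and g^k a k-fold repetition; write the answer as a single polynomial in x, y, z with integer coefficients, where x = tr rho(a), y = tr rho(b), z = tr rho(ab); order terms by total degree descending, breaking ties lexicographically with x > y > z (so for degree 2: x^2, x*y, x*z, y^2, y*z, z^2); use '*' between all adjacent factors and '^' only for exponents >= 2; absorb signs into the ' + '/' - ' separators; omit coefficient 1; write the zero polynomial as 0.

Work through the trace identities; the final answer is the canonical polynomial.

so trace(b^2) = trace(b) * trace(b) - trace(1) = y^2 - 2
trace(b^2 a) = trace(b) * trace(a b) - trace(a) = y*z - x
reduce: trace(b a^-1 b) = trace(b^2) * trace(a) - trace(b^2 a) = x*y^2 - y*z - x
trace(b a b a) = trace(a b) * trace(a b) - trace(1)   [split at repeated a] = z^2 - 2
reduce: trace(b a^-1 b a) = trace(b a b) * trace(a) - trace(b a b a) = x*y*z - x^2 - z^2 + 2
so trace(b a^-1 b a^-1) = trace(b a^-1 b) * trace(a) - trace(b a^-1 b a) = x^2*y^2 - 2*x*y*z + z^2 - 2

x^2*y^2 - 2*x*y*z + z^2 - 2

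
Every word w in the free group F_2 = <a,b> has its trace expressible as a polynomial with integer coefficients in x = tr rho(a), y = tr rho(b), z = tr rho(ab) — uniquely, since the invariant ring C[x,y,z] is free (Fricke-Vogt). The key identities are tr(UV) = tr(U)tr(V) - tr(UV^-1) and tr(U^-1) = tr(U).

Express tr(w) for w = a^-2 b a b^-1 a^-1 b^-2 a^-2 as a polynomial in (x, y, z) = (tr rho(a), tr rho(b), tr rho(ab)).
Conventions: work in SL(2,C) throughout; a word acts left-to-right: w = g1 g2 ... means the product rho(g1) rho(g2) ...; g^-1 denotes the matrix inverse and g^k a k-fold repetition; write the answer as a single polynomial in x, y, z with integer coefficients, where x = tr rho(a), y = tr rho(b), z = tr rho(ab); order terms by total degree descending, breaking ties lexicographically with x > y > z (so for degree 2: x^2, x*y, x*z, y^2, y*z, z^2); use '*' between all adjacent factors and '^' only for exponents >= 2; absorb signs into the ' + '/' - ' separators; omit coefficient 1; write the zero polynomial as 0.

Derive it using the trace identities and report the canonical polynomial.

-x^4*y^2*z^2 + 2*x^5*y*z + x^3*y^3*z + x^3*y*z^3 - x^6 - x^4*y^2 - x^4*z^2 + 2*x^2*y^2*z^2 - 8*x^3*y*z - 2*x*y^3*z - 2*x*y*z^3 + 6*x^4 + 2*x^2*y^2 + 3*x^2*z^2 + 7*x*y*z - 9*x^2 - z^2 + 2

and trace(b a b) = trace(b)*trace(a b) - trace(a) = y*z - x
and trace(b a b a) = trace(a b)*trace(a b) - trace(1) = z^2 - 2
and trace(a^-1 b a b) = trace(b a b)*trace(a) - trace(b a b a) = x*y*z - x^2 - z^2 + 2
trace(b^-1 a^-1 b a) = trace(a^-1 b a)*trace(b) - trace(a^-1 b a b) = -x*y*z + x^2 + y^2 + z^2 - 2
and trace(a^-1 b a b^-2) = trace(b^-1 a^-1 b a)*trace(b) - trace(b^-1 a^-1 b a b) = -x*y^2*z + x^2*y + y^3 + y*z^2 - 3*y
trace(a b^-1) = trace(a)*trace(b) - trace(a b) = x*y - z
trace(b^-1 a^-2 b a b^-1) = trace(a^-1 b a b^-2)*trace(a) - trace(a^-1 b a b^-2 a) = -x^2*y^2*z + x^3*y + x*y^3 + x*y*z^2 - 4*x*y + z
trace(b^-1 a^-2 b a) = trace(a^-1 b a b^-1)*trace(a) - trace(a^-1 b a b^-1 a) = -x^2*y*z + x^3 + x*y^2 + x*z^2 - 3*x
next, trace(a^-1 b a b^-3 a^-1) = trace(b^-1 a^-2 b a b^-1)*trace(b) - trace(b^-1 a^-2 b a) = -x^2*y^3*z + x^3*y^2 + x*y^4 + x*y^2*z^2 + x^2*y*z - x^3 - 5*x*y^2 - x*z^2 + y*z + 3*x
next, trace(a b^-2) = trace(a b^-1)*trace(b) - trace(a) = x*y^2 - y*z - x
next, trace(a b a) = trace(a)*trace(b a) - trace(b) = x*z - y
trace(a b a b^-1) = trace(a b a)*trace(b) - trace(a b a b) = x*y*z - y^2 - z^2 + 2
trace(a b a b^-2) = trace(a b a b^-1)*trace(b) - trace(a b a) = x*y^2*z - y^3 - y*z^2 - x*z + 3*y
next, trace(b a b^-3 a) = trace(a b a b^-2)*trace(b) - trace(a b a b^-1) = x*y^3*z - y^4 - y^2*z^2 - 2*x*y*z + 4*y^2 + z^2 - 2
trace(a^-1 b a b^-3) = trace(b a b^-3)*trace(a) - trace(b a b^-3 a) = -x*y^3*z + x^2*y^2 + y^4 + y^2*z^2 + x*y*z - x^2 - 4*y^2 - z^2 + 2
next, trace(a^-2 b a b^-3 a^-1) = trace(a^-1 b a b^-3 a^-1)*trace(a) - trace(a^-1 b a b^-3) = -x^3*y^3*z + x^4*y^2 + x^2*y^4 + x^2*y^2*z^2 + x^3*y*z + x*y^3*z - x^4 - 6*x^2*y^2 - x^2*z^2 - y^4 - y^2*z^2 + 4*x^2 + 4*y^2 + z^2 - 2
trace(b^-2 a^-4 b a b^-1) = trace(a^-2 b a b^-3 a^-1)*trace(a) - trace(a^-2 b a b^-3) = -x^4*y^3*z + x^5*y^2 + x^3*y^4 + x^3*y^2*z^2 + x^4*y*z + 2*x^2*y^3*z - x^5 - 7*x^3*y^2 - x^3*z^2 - 2*x*y^4 - 2*x*y^2*z^2 - x^2*y*z + 5*x^3 + 9*x*y^2 + 2*x*z^2 - y*z - 5*x
and trace(a^2) = trace(a)*trace(a) - trace(1) = x^2 - 2
next, trace(a b^-1 a) = trace(a^2)*trace(b) - trace(a^2 b) = x^2*y - x*z - y
trace(a b^-1 a b^-1) = trace(a b^-1 a)*trace(b) - trace(a b^-1 a b) = x^2*y^2 - 2*x*y*z + z^2 - 2
trace(a^2 b a) = trace(a)*trace(b a^2) - trace(b a) = x^2*z - x*y - z
and trace(a^2 b a b) = trace(a)*trace(b a b a) - trace(b a b) = x*z^2 - y*z - x
and trace(a b a b^-1 a) = trace(a^2 b a)*trace(b) - trace(a^2 b a b) = x^2*y*z - x*y^2 - x*z^2 + x
trace(a b a b a b) = trace(a b)*trace(a b a b) - trace(a^-1 b^-1) = z^3 - 3*z
trace(a b a b^-1 a b) = trace(a b a b a)*trace(b) - trace(a b a b a b) = x*y*z^2 - y^2*z - z^3 - x*y + 3*z
trace(b^-1 a b a b^-1 a) = trace(a b a b^-1 a)*trace(b) - trace(a b a b^-1 a b) = x^2*y^2*z - x*y^3 - 2*x*y*z^2 + y^2*z + z^3 + 2*x*y - 3*z
next, trace(b a b^-1 a b^-2 a) = trace(b^-1 a b a b^-1 a)*trace(b) - trace(b^-1 a b a b^-1 a b) = x^2*y^3*z - x*y^4 - 2*x*y^2*z^2 - x^2*y*z + y^3*z + y*z^3 + 3*x*y^2 + x*z^2 - 3*y*z - x
trace(a^-1 b a b^-1 a b^-2) = trace(b a b^-1 a b^-2)*trace(a) - trace(b a b^-1 a b^-2 a) = -x^2*y^3*z + x^3*y^2 + x*y^4 + 2*x*y^2*z^2 - x^2*y*z - y^3*z - y*z^3 - 3*x*y^2 + 3*y*z - x
next, trace(b a b^-1 a b^-2 a^-2) = trace(a^-1 b a b^-1 a b^-2)*trace(a) - trace(a^-1 b a b^-1 a b^-2 a) = -x^3*y^3*z + x^4*y^2 + x^2*y^4 + 2*x^2*y^2*z^2 - x^3*y*z - x*y^3*z - x*y*z^3 - 4*x^2*y^2 + 5*x*y*z - x^2 - z^2 + 2
and trace(b a b^-1 a b^-2 a^-3) = trace(b a b^-1 a b^-2 a^-2)*trace(a) - trace(b a b^-1 a b^-2 a^-1) = -x^4*y^3*z + x^5*y^2 + x^3*y^4 + 2*x^3*y^2*z^2 - x^4*y*z - x^2*y*z^3 - 5*x^3*y^2 - x*y^4 - 2*x*y^2*z^2 + 6*x^2*y*z + y^3*z + y*z^3 - x^3 + 3*x*y^2 - x*z^2 - 3*y*z + 3*x
and trace(b^-2 a^-4 b a b^-1 a) = trace(b a b^-1 a b^-2 a^-3)*trace(a) - trace(b a b^-1 a b^-2 a^-2) = -x^5*y^3*z + x^6*y^2 + x^4*y^4 + 2*x^4*y^2*z^2 - x^5*y*z + x^3*y^3*z - x^3*y*z^3 - 6*x^4*y^2 - 2*x^2*y^4 - 4*x^2*y^2*z^2 + 7*x^3*y*z + 2*x*y^3*z + 2*x*y*z^3 - x^4 + 7*x^2*y^2 - x^2*z^2 - 8*x*y*z + 4*x^2 + z^2 - 2
next, trace(a^-2 b a b^-1 a^-1 b^-2 a^-2) = trace(b^-2 a^-4 b a b^-1)*trace(a) - trace(b^-2 a^-4 b a b^-1 a) = -x^4*y^2*z^2 + 2*x^5*y*z + x^3*y^3*z + x^3*y*z^3 - x^6 - x^4*y^2 - x^4*z^2 + 2*x^2*y^2*z^2 - 8*x^3*y*z - 2*x*y^3*z - 2*x*y*z^3 + 6*x^4 + 2*x^2*y^2 + 3*x^2*z^2 + 7*x*y*z - 9*x^2 - z^2 + 2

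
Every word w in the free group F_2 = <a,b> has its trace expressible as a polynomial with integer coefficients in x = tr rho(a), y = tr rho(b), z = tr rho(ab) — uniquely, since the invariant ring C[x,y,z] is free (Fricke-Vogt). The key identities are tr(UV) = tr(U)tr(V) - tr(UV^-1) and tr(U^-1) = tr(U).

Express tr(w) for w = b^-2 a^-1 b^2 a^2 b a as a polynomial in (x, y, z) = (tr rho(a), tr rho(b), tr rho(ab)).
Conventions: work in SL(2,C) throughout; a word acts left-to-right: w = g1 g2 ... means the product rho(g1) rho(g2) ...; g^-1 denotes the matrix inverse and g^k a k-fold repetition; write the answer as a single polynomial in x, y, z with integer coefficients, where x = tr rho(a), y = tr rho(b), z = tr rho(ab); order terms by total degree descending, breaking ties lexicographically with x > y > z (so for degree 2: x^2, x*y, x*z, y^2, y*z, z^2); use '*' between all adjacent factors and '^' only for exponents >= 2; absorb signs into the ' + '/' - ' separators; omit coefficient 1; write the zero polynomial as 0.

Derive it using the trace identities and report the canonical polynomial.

-x^2*y^3*z^2 + x^3*y^2*z + 2*x*y^4*z + x*y^2*z^3 - x^2*y^3 - y^5 - y^3*z^2 - 5*x*y^2*z + x^2*y + 5*y^3 + y*z^2 + x*z - 5*y

and trace(a^2 b) = trace(a) trace(b a) - trace(b) = x*z - y
trace(a^2) = trace(a) trace(a) - trace(1) = x^2 - 2
trace(b a^2 b) = trace(b) trace(a^2 b) - trace(a^2) = x*y*z - x^2 - y^2 + 2
next, trace(b^2 a^2 b) = trace(b) trace(b a^2 b) - trace(b a^2) = x*y^2*z - x^2*y - y^3 - x*z + 3*y
and trace(b a b a) = trace(b a) trace(b a) - trace(1)   [split at repeated b] = z^2 - 2
trace(b a b) = trace(b) trace(a b) - trace(a) = y*z - x
trace(a^2 b a b) = trace(a) trace(b a b a) - trace(b a b) = x*z^2 - y*z - x
trace(a^2 b a) = trace(a) trace(a b a) - trace(a b) = x^2*z - x*y - z
trace(b a^2 b a b) = trace(b) trace(a^2 b a b) - trace(a^2 b a) = x*y*z^2 - x^2*z - y^2*z + z
and trace(b^2 a^2 b a b) = trace(b) trace(b a^2 b a b) - trace(b a^2 b a) = x*y^2*z^2 - x^2*y*z - y^3*z - x*z^2 + 2*y*z + x
next, trace(b a b a b a) = trace(b a b a) trace(b a) - trace(a b)   [split at repeated b] = z^3 - 3*z
trace(b a b a b) = trace(b) trace(a b a b) - trace(a b a) = y*z^2 - x*z - y
and trace(a^2 b a b a b) = trace(a) trace(b a b a b a) - trace(b a b a b) = x*z^3 - y*z^2 - 2*x*z + y
trace(a^2 b a b a) = trace(a) trace(b a b a^2) - trace(b a b a) = x^2*z^2 - x*y*z - x^2 - z^2 + 2
trace(b^2 a^2 b a b a) = trace(b) trace(a^2 b a b a b) - trace(a^2 b a b a) = x*y*z^3 - x^2*z^2 - y^2*z^2 - x*y*z + x^2 + y^2 + z^2 - 2
next, trace(a^-1 b^2 a^2 b a b) = trace(b^2 a^2 b a b) trace(a) - trace(b^2 a^2 b a b a) = x^2*y^2*z^2 - x^3*y*z - x*y^3*z - x*y*z^3 + y^2*z^2 + 3*x*y*z - y^2 - z^2 + 2
and trace(a^-1 b^2 a^2 b a b^-1) = trace(a^-1 b^2 a^2 b a) trace(b) - trace(a^-1 b^2 a^2 b a b) = -x^2*y^2*z^2 + x^3*y*z + 2*x*y^3*z + x*y*z^3 - x^2*y^2 - y^4 - y^2*z^2 - 4*x*y*z + 4*y^2 + z^2 - 2
trace(b^-2 a^-1 b^2 a^2 b a) = trace(a^-1 b^2 a^2 b a b^-1) trace(b) - trace(a^-1 b^2 a^2 b a) = -x^2*y^3*z^2 + x^3*y^2*z + 2*x*y^4*z + x*y^2*z^3 - x^2*y^3 - y^5 - y^3*z^2 - 5*x*y^2*z + x^2*y + 5*y^3 + y*z^2 + x*z - 5*y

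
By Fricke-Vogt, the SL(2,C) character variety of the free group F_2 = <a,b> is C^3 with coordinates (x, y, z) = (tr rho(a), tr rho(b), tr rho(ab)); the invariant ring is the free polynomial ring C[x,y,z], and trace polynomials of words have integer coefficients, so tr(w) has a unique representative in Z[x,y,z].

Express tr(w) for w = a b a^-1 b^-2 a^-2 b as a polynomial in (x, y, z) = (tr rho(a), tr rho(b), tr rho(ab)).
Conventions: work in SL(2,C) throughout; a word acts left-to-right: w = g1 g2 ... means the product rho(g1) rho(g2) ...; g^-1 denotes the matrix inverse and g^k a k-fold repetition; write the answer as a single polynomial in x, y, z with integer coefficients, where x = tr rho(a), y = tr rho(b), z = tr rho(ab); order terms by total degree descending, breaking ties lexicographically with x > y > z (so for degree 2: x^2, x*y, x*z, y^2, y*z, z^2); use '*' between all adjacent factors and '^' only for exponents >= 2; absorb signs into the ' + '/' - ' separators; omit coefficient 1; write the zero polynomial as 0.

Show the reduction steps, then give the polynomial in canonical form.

and trace(a b a) = trace(a) trace(b a) - trace(b) = x*z - y
and trace(a b a b) = trace(b a) trace(b a) - trace(1) = z^2 - 2
trace(b a b^-1 a) = trace(a b a) trace(b) - trace(a b a b) = x*y*z - y^2 - z^2 + 2
and trace(b^-1 a^-1 b a) = trace(b a b^-1) trace(a) - trace(b a b^-1 a) = -x*y*z + x^2 + y^2 + z^2 - 2
and trace(b a b) = trace(b) trace(a b) - trace(a) = y*z - x
next, trace(a b a b a) = trace(a) trace(b a b a) - trace(b a b) = x*z^2 - y*z - x
and trace(a b a b a b) = trace(a b) trace(a b a b) - trace(a^-1 b^-1) = z^3 - 3*z
trace(a b a b a b^-1) = trace(a b a b a) trace(b) - trace(a b a b a b) = x*y*z^2 - y^2*z - z^3 - x*y + 3*z
trace(b a b a b^-2 a) = trace(a b a b a b^-1) trace(b) - trace(a b a b a) = x*y^2*z^2 - y^3*z - y*z^3 - x*y^2 - x*z^2 + 4*y*z + x
and trace(b^-2 a^-1 b a b a) = trace(b a b a b^-2) trace(a) - trace(b a b a b^-2 a) = -x*y^2*z^2 + x^2*y*z + y^3*z + y*z^3 - 4*y*z + x
trace(a^-1 b a b a^-1 b^-2) = trace(b^-2 a^-1 b a b) trace(a) - trace(b^-2 a^-1 b a b a) = x*y^2*z^2 - 2*x^2*y*z - y^3*z - y*z^3 + x^3 + x*y^2 + x*z^2 + 4*y*z - 3*x
trace(a b a^-1 b^-2 a^-2 b) = trace(a^-1 b a b a^-1 b^-2) trace(a) - trace(a^-1 b a b a^-1 b^-2 a) = x^2*y^2*z^2 - 2*x^3*y*z - x*y^3*z - x*y*z^3 + x^4 + x^2*y^2 + x^2*z^2 + 5*x*y*z - 4*x^2 - y^2 - z^2 + 2

x^2*y^2*z^2 - 2*x^3*y*z - x*y^3*z - x*y*z^3 + x^4 + x^2*y^2 + x^2*z^2 + 5*x*y*z - 4*x^2 - y^2 - z^2 + 2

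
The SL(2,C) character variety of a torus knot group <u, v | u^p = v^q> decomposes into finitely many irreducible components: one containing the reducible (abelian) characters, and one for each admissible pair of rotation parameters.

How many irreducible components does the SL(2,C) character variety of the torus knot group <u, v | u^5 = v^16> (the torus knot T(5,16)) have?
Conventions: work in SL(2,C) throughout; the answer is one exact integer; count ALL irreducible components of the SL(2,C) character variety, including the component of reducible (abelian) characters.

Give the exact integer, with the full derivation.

31

In the torus knot group T(5,16), u^5 = v^16 is central, so an irreducible representation sends it to +I or -I (Schur).
So on each irreducible component the traces are pinned: tr(u) = 2*cos(pi*alpha/5) with 1 <= alpha <= 4, tr(v) = 2*cos(pi*beta/16) with 1 <= beta <= 15.
The two central values (-1)^alpha I and (-1)^beta I must be the same matrix, so alpha and beta share a parity.
Counting: 2 odd alphas x 8 odd betas + 2 even alphas x 7 even betas = 16 + 14 = 30.
That is 30 components of irreducible characters, and with the reducible (abelian) component the total is 31.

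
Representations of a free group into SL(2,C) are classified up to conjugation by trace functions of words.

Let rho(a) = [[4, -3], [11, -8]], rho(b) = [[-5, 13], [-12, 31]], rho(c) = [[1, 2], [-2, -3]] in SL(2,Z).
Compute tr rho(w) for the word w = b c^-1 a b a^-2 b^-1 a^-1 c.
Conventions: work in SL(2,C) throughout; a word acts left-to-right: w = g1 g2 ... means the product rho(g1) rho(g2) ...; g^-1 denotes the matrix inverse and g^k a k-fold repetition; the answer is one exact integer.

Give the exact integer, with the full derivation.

109093630

rho(b) = [[-5, 13], [-12, 31]]
... * rho(c^-1) = [[-3, -2], [2, 1]]  ->  [[41, 23], [98, 55]]
... * rho(a) = [[4, -3], [11, -8]]  ->  [[417, -307], [997, -734]]
... * rho(b) = [[-5, 13], [-12, 31]]  ->  [[1599, -4096], [3823, -9793]]
... * rho(a^-1) = [[-8, 3], [-11, 4]]  ->  [[32264, -11587], [77139, -27703]]
... * rho(a^-1) = [[-8, 3], [-11, 4]]  ->  [[-130655, 50444], [-312379, 120605]]
... * rho(b^-1) = [[31, -13], [12, -5]]  ->  [[-3444977, 1446295], [-8236489, 3457902]]
... * rho(a^-1) = [[-8, 3], [-11, 4]]  ->  [[11650571, -4549751], [27854990, -10877859]]
... * rho(c) = [[1, 2], [-2, -3]]  ->  [[20750073, 36950395], [49610708, 88343557]]
tr = 20750073 + 88343557 = 109093630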